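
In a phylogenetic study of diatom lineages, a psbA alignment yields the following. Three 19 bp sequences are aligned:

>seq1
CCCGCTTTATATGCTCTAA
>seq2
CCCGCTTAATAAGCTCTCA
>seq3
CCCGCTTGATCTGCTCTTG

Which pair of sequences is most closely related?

seq1 and seq2

seq1–seq2: 3/19 differ, p = 0.158, d = 0.177.
seq1–seq3: 4/19 differ, p = 0.211, d = 0.247.
seq2–seq3: 5/19 differ, p = 0.263, d = 0.324.
The smallest distance is between seq1 and seq2.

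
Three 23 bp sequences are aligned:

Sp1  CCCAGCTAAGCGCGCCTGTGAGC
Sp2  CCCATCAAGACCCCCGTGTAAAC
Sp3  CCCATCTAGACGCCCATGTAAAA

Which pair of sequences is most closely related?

Sp2 and Sp3

Sp1–Sp2: 9/23 differ, p = 0.391, d = 0.553.
Sp1–Sp3: 8/23 differ, p = 0.348, d = 0.467.
Sp2–Sp3: 4/23 differ, p = 0.174, d = 0.198.
The smallest distance is between Sp2 and Sp3.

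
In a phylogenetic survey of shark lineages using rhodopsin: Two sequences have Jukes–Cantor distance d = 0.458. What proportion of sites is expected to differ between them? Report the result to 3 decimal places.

p = (3/4)(1 − e^(−4d/3)) = 0.75 × (1 − e^(-0.610667)) = 0.75 × (1 − 0.542989) = 0.342758.

0.343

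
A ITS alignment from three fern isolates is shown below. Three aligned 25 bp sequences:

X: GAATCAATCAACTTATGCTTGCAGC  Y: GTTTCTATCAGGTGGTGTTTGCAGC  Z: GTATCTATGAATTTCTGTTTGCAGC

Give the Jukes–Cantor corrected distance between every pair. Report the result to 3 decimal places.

d(X,Y) = 0.417, d(X,Z) = 0.289, d(Y,Z) = 0.289

X–Y: 8/25 sites differ → p = 0.32, d = −0.75 ln(1 − 0.426667) = 0.417216 ≈ 0.417.
X–Z: 6/25 sites differ → p = 0.24, d = −0.75 ln(1 − 0.32) = 0.289247 ≈ 0.289.
Y–Z: 6/25 sites differ → p = 0.24, d = −0.75 ln(1 − 0.32) = 0.289247 ≈ 0.289.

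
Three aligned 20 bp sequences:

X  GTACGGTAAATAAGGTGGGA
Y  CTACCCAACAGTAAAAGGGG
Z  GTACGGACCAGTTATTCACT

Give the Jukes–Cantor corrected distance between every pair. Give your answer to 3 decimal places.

d(X,Y) = 0.991, d(X,Z) = 1.207, d(Y,Z) = 0.991

X–Y: 11/20 sites differ → p = 0.55, d = −0.75 ln(1 − 0.733333) = 0.991316 ≈ 0.991.
X–Z: 12/20 sites differ → p = 0.6, d = −0.75 ln(1 − 0.8) = 1.207078 ≈ 1.207.
Y–Z: 11/20 sites differ → p = 0.55, d = −0.75 ln(1 − 0.733333) = 0.991316 ≈ 0.991.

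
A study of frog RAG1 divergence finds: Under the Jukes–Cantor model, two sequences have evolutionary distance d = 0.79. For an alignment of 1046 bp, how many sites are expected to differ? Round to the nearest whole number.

Invert JC69: p = (3/4)(1 − e^(−4d/3)) = 0.75 × (1 − e^(-1.053333)) = 0.75 × (1 − 0.348773) = 0.488420.
Expected differing sites = pL ≈ 0.488420 × 1046 = 510.88732 ≈ 511.

511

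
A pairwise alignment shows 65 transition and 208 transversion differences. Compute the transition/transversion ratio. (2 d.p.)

R = 65/208 = 0.3125 ≈ 0.31 (to 2 d.p.).

0.31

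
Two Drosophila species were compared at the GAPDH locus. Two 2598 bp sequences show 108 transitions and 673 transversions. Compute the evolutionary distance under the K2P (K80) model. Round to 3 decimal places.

P = 108/2598 ≈ 0.04157 and Q = 673/2598 ≈ 0.259045.
Under the Kimura two-parameter model, d = −½ ln(1 − 2P − Q) − ¼ ln(1 − 2Q).
1 − 2P − Q = 0.657815, giving −½ ln(0.657815) = 0.209416.
1 − 2Q = 0.48191, giving −¼ ln(0.48191) = 0.182499.
d = 0.209416 + 0.182499 = 0.391915.

0.392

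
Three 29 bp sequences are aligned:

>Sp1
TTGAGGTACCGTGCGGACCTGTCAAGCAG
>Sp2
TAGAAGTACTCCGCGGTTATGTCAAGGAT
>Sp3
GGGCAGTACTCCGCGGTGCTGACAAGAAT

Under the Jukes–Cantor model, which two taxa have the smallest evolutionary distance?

Sp2 and Sp3

Sp1–Sp2: 10/29 differ, p = 0.345, d = 0.462.
Sp1–Sp3: 12/29 differ, p = 0.414, d = 0.602.
Sp2–Sp3: 7/29 differ, p = 0.241, d = 0.291.
The smallest distance is between Sp2 and Sp3.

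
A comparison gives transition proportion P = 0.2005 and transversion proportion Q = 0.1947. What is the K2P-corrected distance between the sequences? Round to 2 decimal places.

0.58

Under the Kimura two-parameter model, d = −½ ln(1 − 2P − Q) − ¼ ln(1 − 2Q).
1 − 2P − Q = 0.4043, giving −½ ln(0.4043) = 0.452799.
1 − 2Q = 0.6106, giving −¼ ln(0.6106) = 0.123328.
d = 0.452799 + 0.123328 = 0.576127.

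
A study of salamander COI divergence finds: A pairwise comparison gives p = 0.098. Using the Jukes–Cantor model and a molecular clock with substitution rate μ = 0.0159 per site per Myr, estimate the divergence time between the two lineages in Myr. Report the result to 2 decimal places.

d = −(3/4) ln(1 − 4p/3) = −0.75 ln(1 − 0.130667) = −0.75 ln(0.869333)
  = −0.75 × (-0.140029) = 0.105022 substitutions/site.
Under a molecular clock d = 2μt, so t = d/(2μ) = 0.105022 / (2 × 0.0159) = 3.30 Myr.

3.30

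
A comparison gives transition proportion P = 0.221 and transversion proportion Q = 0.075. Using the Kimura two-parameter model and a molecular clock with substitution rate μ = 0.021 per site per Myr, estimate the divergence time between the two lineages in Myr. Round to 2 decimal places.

Under the Kimura two-parameter model, d = −½ ln(1 − 2P − Q) − ¼ ln(1 − 2Q).
1 − 2P − Q = 0.483, giving −½ ln(0.483) = 0.363869.
1 − 2Q = 0.85, giving −¼ ln(0.85) = 0.040630.
d = 0.363869 + 0.040630 = 0.404499.
Under a molecular clock d = 2μt, so t = d/(2μ) = 0.404499 / (2 × 0.021) = 9.63 Myr.

9.63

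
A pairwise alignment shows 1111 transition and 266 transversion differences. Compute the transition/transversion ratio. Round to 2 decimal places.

4.18

R = 1111/266 = 4.176691… ≈ 4.18 (to 2 d.p.).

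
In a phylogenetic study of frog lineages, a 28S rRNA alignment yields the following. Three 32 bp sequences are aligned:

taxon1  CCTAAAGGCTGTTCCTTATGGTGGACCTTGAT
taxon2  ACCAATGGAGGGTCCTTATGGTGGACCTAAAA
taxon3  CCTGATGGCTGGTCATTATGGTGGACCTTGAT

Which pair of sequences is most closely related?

taxon1–taxon2: 9/32 differ, p = 0.281, d = 0.353.
taxon1–taxon3: 4/32 differ, p = 0.125, d = 0.137.
taxon2–taxon3: 9/32 differ, p = 0.281, d = 0.353.
The smallest distance is between taxon1 and taxon3.

taxon1 and taxon3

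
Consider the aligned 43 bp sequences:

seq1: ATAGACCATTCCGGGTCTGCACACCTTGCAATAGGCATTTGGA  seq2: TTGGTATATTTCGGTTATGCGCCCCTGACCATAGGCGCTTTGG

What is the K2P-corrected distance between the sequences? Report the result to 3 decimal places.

0.571

Of 43 sites, 8 differences are transitions and 9 are transversions, so P = 8/43 ≈ 0.186047 and Q = 9/43 ≈ 0.209302.
Under the Kimura two-parameter model, d = −½ ln(1 − 2P − Q) − ¼ ln(1 − 2Q).
1 − 2P − Q = 0.418604, giving −½ ln(0.418604) = 0.435415.
1 − 2Q = 0.581396, giving −¼ ln(0.581396) = 0.135581.
d = 0.435415 + 0.135581 = 0.570996.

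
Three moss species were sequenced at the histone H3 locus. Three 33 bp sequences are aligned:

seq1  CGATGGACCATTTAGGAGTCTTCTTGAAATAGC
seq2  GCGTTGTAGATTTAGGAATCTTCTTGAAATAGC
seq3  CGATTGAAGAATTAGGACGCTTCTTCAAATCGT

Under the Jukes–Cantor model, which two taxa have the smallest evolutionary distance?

seq1–seq2: 8/33 differ, p = 0.242, d = 0.293.
seq1–seq3: 9/33 differ, p = 0.273, d = 0.339.
seq2–seq3: 10/33 differ, p = 0.303, d = 0.388.
The smallest distance is between seq1 and seq2.

seq1 and seq2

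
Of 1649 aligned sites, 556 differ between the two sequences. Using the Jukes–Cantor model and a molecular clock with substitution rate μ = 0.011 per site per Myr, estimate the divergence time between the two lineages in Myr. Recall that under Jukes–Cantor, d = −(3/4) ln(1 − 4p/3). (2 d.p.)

p = 556/1649 ≈ 0.337174.
d = −(3/4) ln(1 − 4p/3) = −0.75 ln(1 − 0.449565) = −0.75 ln(0.550435)
  = −0.75 × (-0.597046) = 0.447785 substitutions/site.
Under a molecular clock d = 2μt, so t = d/(2μ) = 0.447785 / (2 × 0.011) = 20.35 Myr.

20.35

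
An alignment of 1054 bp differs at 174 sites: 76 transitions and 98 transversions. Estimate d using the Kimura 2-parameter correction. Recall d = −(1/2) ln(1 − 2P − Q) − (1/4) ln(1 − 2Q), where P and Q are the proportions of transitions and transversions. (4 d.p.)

P = 76/1054 ≈ 0.072106 and Q = 98/1054 ≈ 0.092979.
Under the Kimura two-parameter model, d = −½ ln(1 − 2P − Q) − ¼ ln(1 − 2Q).
1 − 2P − Q = 0.762809, giving −½ ln(0.762809) = 0.135374.
1 − 2Q = 0.814042, giving −¼ ln(0.814042) = 0.051436.
d = 0.135374 + 0.051436 = 0.186810.

0.1868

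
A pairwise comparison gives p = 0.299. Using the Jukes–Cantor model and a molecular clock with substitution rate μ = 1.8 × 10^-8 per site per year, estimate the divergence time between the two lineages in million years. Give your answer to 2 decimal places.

d = −(3/4) ln(1 − 4p/3) = −0.75 ln(1 − 0.398667) = −0.75 ln(0.601333)
  = −0.75 × (-0.508606) = 0.381455 substitutions/site.
Under a molecular clock d = 2μt, so t = d/(2μ) = 0.381455 / (2 × 1.8 × 10^-8) = 10.60 million years.

10.60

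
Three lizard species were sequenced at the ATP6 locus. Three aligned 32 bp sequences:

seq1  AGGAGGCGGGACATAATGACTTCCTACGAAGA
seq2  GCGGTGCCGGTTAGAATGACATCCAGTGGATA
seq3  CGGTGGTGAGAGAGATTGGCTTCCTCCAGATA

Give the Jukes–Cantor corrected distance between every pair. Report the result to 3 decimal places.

seq1–seq2: 14/32 sites differ → p = 0.4375, d = −0.75 ln(1 − 0.583333) = 0.656601 ≈ 0.657.
seq1–seq3: 12/32 sites differ → p = 0.375, d = −0.75 ln(1 − 0.5) = 0.519860 ≈ 0.520.
seq2–seq3: 16/32 sites differ → p = 0.5, d = −0.75 ln(1 − 0.666667) = 0.823960 ≈ 0.824.

d(seq1,seq2) = 0.657, d(seq1,seq3) = 0.520, d(seq2,seq3) = 0.824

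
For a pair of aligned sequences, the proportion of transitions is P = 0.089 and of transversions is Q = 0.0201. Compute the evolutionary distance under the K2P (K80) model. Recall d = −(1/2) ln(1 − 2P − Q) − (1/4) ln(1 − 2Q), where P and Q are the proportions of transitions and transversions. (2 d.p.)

Under the Kimura two-parameter model, d = −½ ln(1 − 2P − Q) − ¼ ln(1 − 2Q).
1 − 2P − Q = 0.8019, giving −½ ln(0.8019) = 0.110386.
1 − 2Q = 0.9598, giving −¼ ln(0.9598) = 0.010258.
d = 0.110386 + 0.010258 = 0.120644.

0.12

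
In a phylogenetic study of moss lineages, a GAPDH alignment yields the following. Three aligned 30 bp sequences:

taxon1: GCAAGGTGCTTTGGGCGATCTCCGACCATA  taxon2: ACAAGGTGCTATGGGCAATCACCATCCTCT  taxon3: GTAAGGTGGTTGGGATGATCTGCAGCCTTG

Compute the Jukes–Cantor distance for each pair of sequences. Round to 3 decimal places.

taxon1–taxon2: 9/30 sites differ → p = 0.3, d = −0.75 ln(1 − 0.4) = 0.383119 ≈ 0.383.
taxon1–taxon3: 10/30 sites differ → p ≈ 0.333333, d = −0.75 ln(1 − 0.444444) = 0.440839 ≈ 0.441.
taxon2–taxon3: 13/30 sites differ → p ≈ 0.433333, d = −0.75 ln(1 − 0.577777) = 0.646666 ≈ 0.647.

d(taxon1,taxon2) = 0.383, d(taxon1,taxon3) = 0.441, d(taxon2,taxon3) = 0.647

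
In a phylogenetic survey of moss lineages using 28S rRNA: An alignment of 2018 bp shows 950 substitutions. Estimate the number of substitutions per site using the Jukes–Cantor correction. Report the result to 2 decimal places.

0.74

p = 950/2018 ≈ 0.470763.
d = −(3/4) ln(1 − 4p/3) = −0.75 ln(1 − 0.627684) = −0.75 ln(0.372316)
  = −0.75 × (-0.988012) = 0.741009 substitutions/site.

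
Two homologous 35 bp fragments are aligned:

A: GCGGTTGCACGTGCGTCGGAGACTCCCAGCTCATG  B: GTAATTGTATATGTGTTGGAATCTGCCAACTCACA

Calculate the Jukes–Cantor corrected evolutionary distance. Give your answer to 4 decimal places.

The sequences differ at 14 of 35 sites, so p = 14/35 = 0.4.
d = −(3/4) ln(1 − 4p/3) = −0.75 ln(1 − 0.533333) = −0.75 ln(0.466667)
  = −0.75 × (-0.762139) = 0.571604 substitutions/site.

0.5716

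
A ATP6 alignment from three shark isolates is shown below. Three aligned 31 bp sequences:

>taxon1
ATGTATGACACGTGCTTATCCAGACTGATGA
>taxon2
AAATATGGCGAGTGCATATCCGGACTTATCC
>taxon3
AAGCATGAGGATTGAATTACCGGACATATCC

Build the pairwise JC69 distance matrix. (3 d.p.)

d(taxon1,taxon2) = 0.422, d(taxon1,taxon3) = 0.777, d(taxon2,taxon3) = 0.367

taxon1–taxon2: 10/31 sites differ → p ≈ 0.322581, d = −0.75 ln(1 − 0.430108) = 0.421731 ≈ 0.422.
taxon1–taxon3: 15/31 sites differ → p ≈ 0.483871, d = −0.75 ln(1 − 0.645161) = 0.777068 ≈ 0.777.
taxon2–taxon3: 9/31 sites differ → p ≈ 0.290323, d = −0.75 ln(1 − 0.387097) = 0.367161 ≈ 0.367.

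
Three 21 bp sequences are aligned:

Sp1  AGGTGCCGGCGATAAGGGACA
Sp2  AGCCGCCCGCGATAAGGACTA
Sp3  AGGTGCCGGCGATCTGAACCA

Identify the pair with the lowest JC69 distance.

Sp1–Sp2: 6/21 differ, p = 0.286, d = 0.360.
Sp1–Sp3: 5/21 differ, p = 0.238, d = 0.286.
Sp2–Sp3: 7/21 differ, p = 0.333, d = 0.441.
The smallest distance is between Sp1 and Sp3.

Sp1 and Sp3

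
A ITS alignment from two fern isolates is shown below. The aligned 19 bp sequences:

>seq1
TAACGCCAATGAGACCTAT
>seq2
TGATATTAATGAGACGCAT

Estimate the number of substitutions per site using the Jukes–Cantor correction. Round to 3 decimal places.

The sequences differ at 7 of 19 sites (2, 4, 5, 6, 7, 16, 17), so p = 7/19 ≈ 0.368421.
d = −(3/4) ln(1 − 4p/3) = −0.75 ln(1 − 0.491228) = −0.75 ln(0.508772)
  = −0.75 × (-0.675755) = 0.506816 substitutions/site.

0.507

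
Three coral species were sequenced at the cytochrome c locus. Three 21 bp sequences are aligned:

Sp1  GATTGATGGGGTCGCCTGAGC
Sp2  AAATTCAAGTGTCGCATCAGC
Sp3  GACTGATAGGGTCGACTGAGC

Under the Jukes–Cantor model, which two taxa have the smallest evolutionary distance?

Sp1–Sp2: 9/21 differ, p = 0.429, d = 0.635.
Sp1–Sp3: 3/21 differ, p = 0.143, d = 0.158.
Sp2–Sp3: 9/21 differ, p = 0.429, d = 0.635.
The smallest distance is between Sp1 and Sp3.

Sp1 and Sp3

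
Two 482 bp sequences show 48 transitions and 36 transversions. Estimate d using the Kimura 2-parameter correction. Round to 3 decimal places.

P = 48/482 ≈ 0.099585 and Q = 36/482 ≈ 0.074689.
Under the Kimura two-parameter model, d = −½ ln(1 − 2P − Q) − ¼ ln(1 − 2Q).
1 − 2P − Q = 0.726141, giving −½ ln(0.726141) = 0.160006.
1 − 2Q = 0.850622, giving −¼ ln(0.850622) = 0.040447.
d = 0.160006 + 0.040447 = 0.200453.

0.200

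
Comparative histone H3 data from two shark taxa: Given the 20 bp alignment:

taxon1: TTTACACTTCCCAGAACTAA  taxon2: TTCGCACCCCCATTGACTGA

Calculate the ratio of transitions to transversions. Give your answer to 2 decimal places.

2.00

Transitions are A↔G and C↔T; transversions are all other mismatches.
Transitions: 6. Transversions: 3.
R = 6/3 = 2.00.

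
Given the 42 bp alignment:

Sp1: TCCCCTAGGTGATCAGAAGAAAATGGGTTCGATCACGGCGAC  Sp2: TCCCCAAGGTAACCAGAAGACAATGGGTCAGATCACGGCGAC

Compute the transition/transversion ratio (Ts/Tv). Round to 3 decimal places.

1.000

Transitions are A↔G and C↔T; transversions are all other mismatches.
Transitions: 3. Transversions: 3.
R = 3/3 = 1.000.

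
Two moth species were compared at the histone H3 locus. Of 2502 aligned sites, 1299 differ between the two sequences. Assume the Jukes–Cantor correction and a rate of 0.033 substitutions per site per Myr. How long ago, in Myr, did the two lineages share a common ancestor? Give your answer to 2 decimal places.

13.39

p = 1299/2502 ≈ 0.519185.
d = −(3/4) ln(1 − 4p/3) = −0.75 ln(1 − 0.692247) = −0.75 ln(0.307753)
  = −0.75 × (-1.178458) = 0.883844 substitutions/site.
Under a molecular clock d = 2μt, so t = d/(2μ) = 0.883844 / (2 × 0.033) = 13.39 Myr.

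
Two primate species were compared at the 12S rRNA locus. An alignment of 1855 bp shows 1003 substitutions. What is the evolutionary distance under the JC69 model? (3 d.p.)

p = 1003/1855 ≈ 0.540701.
d = −(3/4) ln(1 − 4p/3) = −0.75 ln(1 − 0.720935) = −0.75 ln(0.279065)
  = −0.75 × (-1.276311) = 0.957233 substitutions/site.

0.957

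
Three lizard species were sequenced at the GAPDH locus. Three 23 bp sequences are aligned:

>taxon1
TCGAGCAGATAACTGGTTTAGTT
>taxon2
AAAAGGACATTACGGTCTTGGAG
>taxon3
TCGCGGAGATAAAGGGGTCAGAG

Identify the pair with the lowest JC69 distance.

taxon1 and taxon3

taxon1–taxon2: 12/23 differ, p = 0.522, d = 0.892.
taxon1–taxon3: 8/23 differ, p = 0.348, d = 0.467.
taxon2–taxon3: 11/23 differ, p = 0.478, d = 0.761.
The smallest distance is between taxon1 and taxon3.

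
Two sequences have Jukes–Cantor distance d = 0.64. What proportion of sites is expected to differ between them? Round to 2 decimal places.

0.43

p = (3/4)(1 − e^(−4d/3)) = 0.75 × (1 − e^(-0.853333)) = 0.75 × (1 − 0.425993) = 0.430505.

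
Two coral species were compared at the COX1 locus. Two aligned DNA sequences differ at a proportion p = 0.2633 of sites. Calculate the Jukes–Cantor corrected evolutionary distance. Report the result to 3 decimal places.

d = −(3/4) ln(1 − 4p/3) = −0.75 ln(1 − 0.351067) = −0.75 ln(0.648933)
  = −0.75 × (-0.432426) = 0.324320 substitutions/site.

0.324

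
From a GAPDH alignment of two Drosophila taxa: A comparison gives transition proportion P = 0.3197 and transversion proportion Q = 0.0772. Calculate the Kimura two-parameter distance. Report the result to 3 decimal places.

Under the Kimura two-parameter model, d = −½ ln(1 − 2P − Q) − ¼ ln(1 − 2Q).
1 − 2P − Q = 0.2834, giving −½ ln(0.2834) = 0.630448.
1 − 2Q = 0.8456, giving −¼ ln(0.8456) = 0.041927.
d = 0.630448 + 0.041927 = 0.672375.

0.672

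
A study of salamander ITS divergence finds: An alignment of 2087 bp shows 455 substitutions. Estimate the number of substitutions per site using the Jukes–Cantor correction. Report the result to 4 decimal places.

0.2576

p = 455/2087 ≈ 0.218016.
d = −(3/4) ln(1 − 4p/3) = −0.75 ln(1 − 0.290688) = −0.75 ln(0.709312)
  = −0.75 × (-0.343460) = 0.257595 substitutions/site.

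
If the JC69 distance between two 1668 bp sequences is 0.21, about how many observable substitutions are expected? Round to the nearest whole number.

Invert JC69: p = (3/4)(1 − e^(−4d/3)) = 0.75 × (1 − e^(-0.28)) = 0.75 × (1 − 0.755784) = 0.183162.
Expected differing sites = pL ≈ 0.183162 × 1668 = 305.514216 ≈ 306.

306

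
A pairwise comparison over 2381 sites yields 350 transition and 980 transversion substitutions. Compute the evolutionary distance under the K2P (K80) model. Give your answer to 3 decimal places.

P = 350/2381 ≈ 0.146997 and Q = 980/2381 ≈ 0.411592.
Under the Kimura two-parameter model, d = −½ ln(1 − 2P − Q) − ¼ ln(1 − 2Q).
1 − 2P − Q = 0.294414, giving −½ ln(0.294414) = 0.611384.
1 − 2Q = 0.176816, giving −¼ ln(0.176816) = 0.433161.
d = 0.611384 + 0.433161 = 1.044545.

1.045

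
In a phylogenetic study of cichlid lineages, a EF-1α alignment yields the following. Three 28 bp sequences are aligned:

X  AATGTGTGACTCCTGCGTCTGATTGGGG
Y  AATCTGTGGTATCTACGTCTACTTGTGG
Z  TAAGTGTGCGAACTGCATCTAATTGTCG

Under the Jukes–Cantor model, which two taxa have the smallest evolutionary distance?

X–Y: 9/28 differ, p = 0.321, d = 0.420.
X–Z: 10/28 differ, p = 0.357, d = 0.485.
Y–Z: 10/28 differ, p = 0.357, d = 0.485.
The smallest distance is between X and Y.

X and Y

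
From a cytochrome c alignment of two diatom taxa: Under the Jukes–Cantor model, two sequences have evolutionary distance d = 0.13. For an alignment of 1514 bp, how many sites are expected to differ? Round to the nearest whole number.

Invert JC69: p = (3/4)(1 − e^(−4d/3)) = 0.75 × (1 − e^(-0.173333)) = 0.75 × (1 − 0.840858) = 0.119357.
Expected differing sites = pL ≈ 0.119357 × 1514 = 180.706498 ≈ 181.

181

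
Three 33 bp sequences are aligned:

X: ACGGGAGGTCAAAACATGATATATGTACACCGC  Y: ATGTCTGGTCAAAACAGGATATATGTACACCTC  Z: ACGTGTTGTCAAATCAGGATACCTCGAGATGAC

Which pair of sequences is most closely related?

X–Y: 6/33 differ, p = 0.182, d = 0.208.
X–Z: 13/33 differ, p = 0.394, d = 0.559.
Y–Z: 12/33 differ, p = 0.364, d = 0.497.
The smallest distance is between X and Y.

X and Y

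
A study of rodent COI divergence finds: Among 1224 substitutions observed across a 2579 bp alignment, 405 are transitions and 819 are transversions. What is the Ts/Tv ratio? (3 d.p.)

R = 405/819 = 0.494505… ≈ 0.495 (to 3 d.p.).

0.495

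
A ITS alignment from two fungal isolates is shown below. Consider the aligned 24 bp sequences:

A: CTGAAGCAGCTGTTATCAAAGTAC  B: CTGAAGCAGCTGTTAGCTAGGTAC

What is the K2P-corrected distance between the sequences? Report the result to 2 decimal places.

0.14

Of 24 sites, 1 differences are transitions and 2 are transversions, so P = 1/24 ≈ 0.041667 and Q = 2/24 ≈ 0.083333.
Under the Kimura two-parameter model, d = −½ ln(1 − 2P − Q) − ¼ ln(1 − 2Q).
1 − 2P − Q = 0.833333, giving −½ ln(0.833333) = 0.091161.
1 − 2Q = 0.833334, giving −¼ ln(0.833334) = 0.045580.
d = 0.091161 + 0.045580 = 0.136741.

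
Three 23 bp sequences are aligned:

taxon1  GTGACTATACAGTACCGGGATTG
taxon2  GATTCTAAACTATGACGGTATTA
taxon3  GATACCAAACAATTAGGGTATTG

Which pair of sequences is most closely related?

taxon2 and taxon3

taxon1–taxon2: 10/23 differ, p = 0.435, d = 0.650.
taxon1–taxon3: 9/23 differ, p = 0.391, d = 0.553.
taxon2–taxon3: 6/23 differ, p = 0.261, d = 0.321.
The smallest distance is between taxon2 and taxon3.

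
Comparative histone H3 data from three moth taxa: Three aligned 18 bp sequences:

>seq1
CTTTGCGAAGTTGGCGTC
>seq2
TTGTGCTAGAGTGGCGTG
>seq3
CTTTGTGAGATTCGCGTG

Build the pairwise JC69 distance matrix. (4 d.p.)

seq1–seq2: 7/18 sites differ → p ≈ 0.388889, d = −0.75 ln(1 − 0.518519) = 0.548166 ≈ 0.5482.
seq1–seq3: 5/18 sites differ → p ≈ 0.277778, d = −0.75 ln(1 − 0.370371) = 0.346968 ≈ 0.3470.
seq2–seq3: 6/18 sites differ → p ≈ 0.333333, d = −0.75 ln(1 − 0.444444) = 0.440839 ≈ 0.4408.

d(seq1,seq2) = 0.5482, d(seq1,seq3) = 0.3470, d(seq2,seq3) = 0.4408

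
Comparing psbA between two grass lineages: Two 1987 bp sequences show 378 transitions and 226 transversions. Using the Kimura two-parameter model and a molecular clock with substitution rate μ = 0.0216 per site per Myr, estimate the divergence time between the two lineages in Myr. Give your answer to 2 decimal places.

P = 378/1987 ≈ 0.190237 and Q = 226/1987 ≈ 0.113739.
Under the Kimura two-parameter model, d = −½ ln(1 − 2P − Q) − ¼ ln(1 − 2Q).
1 − 2P − Q = 0.505787, giving −½ ln(0.505787) = 0.340820.
1 − 2Q = 0.772522, giving −¼ ln(0.772522) = 0.064524.
d = 0.340820 + 0.064524 = 0.405344.
Under a molecular clock d = 2μt, so t = d/(2μ) = 0.405344 / (2 × 0.0216) = 9.38 Myr.

9.38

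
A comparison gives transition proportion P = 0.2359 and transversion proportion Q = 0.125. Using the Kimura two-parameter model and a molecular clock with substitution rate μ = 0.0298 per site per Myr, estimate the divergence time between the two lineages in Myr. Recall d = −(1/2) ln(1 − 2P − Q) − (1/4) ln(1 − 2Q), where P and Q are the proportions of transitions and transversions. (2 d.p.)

Under the Kimura two-parameter model, d = −½ ln(1 − 2P − Q) − ¼ ln(1 − 2Q).
1 − 2P − Q = 0.4032, giving −½ ln(0.4032) = 0.454161.
1 − 2Q = 0.75, giving −¼ ln(0.75) = 0.071921.
d = 0.454161 + 0.071921 = 0.526082.
Under a molecular clock d = 2μt, so t = d/(2μ) = 0.526082 / (2 × 0.0298) = 8.83 Myr.

8.83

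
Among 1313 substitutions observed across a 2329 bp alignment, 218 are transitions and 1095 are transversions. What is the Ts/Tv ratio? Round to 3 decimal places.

0.199

R = 218/1095 = 0.199086… ≈ 0.199 (to 3 d.p.).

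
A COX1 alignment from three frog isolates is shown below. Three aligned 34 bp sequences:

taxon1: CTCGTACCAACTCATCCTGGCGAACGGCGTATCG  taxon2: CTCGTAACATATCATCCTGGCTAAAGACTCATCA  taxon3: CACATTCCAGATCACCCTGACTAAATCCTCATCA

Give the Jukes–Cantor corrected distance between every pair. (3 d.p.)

taxon1–taxon2: 9/34 sites differ → p ≈ 0.264706, d = −0.75 ln(1 − 0.352941) = 0.326488 ≈ 0.326.
taxon1–taxon3: 14/34 sites differ → p ≈ 0.411765, d = −0.75 ln(1 − 0.54902) = 0.597249 ≈ 0.597.
taxon2–taxon3: 9/34 sites differ → p ≈ 0.264706, d = −0.75 ln(1 − 0.352941) = 0.326488 ≈ 0.326.

d(taxon1,taxon2) = 0.326, d(taxon1,taxon3) = 0.597, d(taxon2,taxon3) = 0.326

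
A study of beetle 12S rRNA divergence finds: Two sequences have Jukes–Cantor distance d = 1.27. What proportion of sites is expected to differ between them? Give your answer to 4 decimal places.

p = (3/4)(1 − e^(−4d/3)) = 0.75 × (1 − e^(-1.693333)) = 0.75 × (1 − 0.183906) = 0.612071.

0.6121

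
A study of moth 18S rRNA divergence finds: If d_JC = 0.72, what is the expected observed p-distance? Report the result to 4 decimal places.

0.4628

p = (3/4)(1 − e^(−4d/3)) = 0.75 × (1 − e^(-0.96)) = 0.75 × (1 − 0.382893) = 0.462830.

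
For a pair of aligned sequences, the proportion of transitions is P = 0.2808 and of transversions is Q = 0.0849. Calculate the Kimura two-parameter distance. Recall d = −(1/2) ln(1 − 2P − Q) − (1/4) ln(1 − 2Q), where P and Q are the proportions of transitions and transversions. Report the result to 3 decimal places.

0.566

Under the Kimura two-parameter model, d = −½ ln(1 − 2P − Q) − ¼ ln(1 − 2Q).
1 − 2P − Q = 0.3535, giving −½ ln(0.3535) = 0.519936.
1 − 2Q = 0.8302, giving −¼ ln(0.8302) = 0.046522.
d = 0.519936 + 0.046522 = 0.566458.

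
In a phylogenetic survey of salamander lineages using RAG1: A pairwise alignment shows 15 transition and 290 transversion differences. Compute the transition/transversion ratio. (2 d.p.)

0.05

R = 15/290 = 0.051724… ≈ 0.05 (to 2 d.p.).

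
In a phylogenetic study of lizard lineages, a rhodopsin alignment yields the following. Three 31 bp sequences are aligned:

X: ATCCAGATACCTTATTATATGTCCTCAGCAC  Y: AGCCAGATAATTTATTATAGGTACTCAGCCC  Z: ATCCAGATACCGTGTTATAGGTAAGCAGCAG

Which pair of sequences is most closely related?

X–Y: 6/31 differ, p = 0.194, d = 0.224.
X–Z: 7/31 differ, p = 0.226, d = 0.269.
Y–Z: 9/31 differ, p = 0.290, d = 0.367.
The smallest distance is between X and Y.

X and Y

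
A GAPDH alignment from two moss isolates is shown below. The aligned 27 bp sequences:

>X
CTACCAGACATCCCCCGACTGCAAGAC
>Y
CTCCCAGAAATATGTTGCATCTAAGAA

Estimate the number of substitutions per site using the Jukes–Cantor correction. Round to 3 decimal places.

0.673

The sequences differ at 12 of 27 sites, so p = 12/27 ≈ 0.444444.
d = −(3/4) ln(1 − 4p/3) = −0.75 ln(1 − 0.592592) = −0.75 ln(0.407408)
  = −0.75 × (-0.897940) = 0.673455 substitutions/site.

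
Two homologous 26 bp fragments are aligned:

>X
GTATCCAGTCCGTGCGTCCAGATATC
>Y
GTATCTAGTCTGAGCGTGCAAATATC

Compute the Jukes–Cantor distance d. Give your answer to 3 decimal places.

0.222

The sequences differ at 5 of 26 sites (6, 11, 13, 18, 21), so p = 5/26 ≈ 0.192308.
d = −(3/4) ln(1 − 4p/3) = −0.75 ln(1 − 0.256411) = −0.75 ln(0.743589)
  = −0.75 × (-0.296267) = 0.222200 substitutions/site.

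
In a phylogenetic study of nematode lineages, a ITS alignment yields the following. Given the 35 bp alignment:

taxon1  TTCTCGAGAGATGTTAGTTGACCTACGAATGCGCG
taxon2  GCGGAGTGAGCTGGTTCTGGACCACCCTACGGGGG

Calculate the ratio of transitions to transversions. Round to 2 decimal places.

Transitions are A↔G and C↔T; transversions are all other mismatches.
Transitions: 2. Transversions: 16.
R = 2/16 = 0.125 ≈ 0.13 (to 2 d.p.).

0.13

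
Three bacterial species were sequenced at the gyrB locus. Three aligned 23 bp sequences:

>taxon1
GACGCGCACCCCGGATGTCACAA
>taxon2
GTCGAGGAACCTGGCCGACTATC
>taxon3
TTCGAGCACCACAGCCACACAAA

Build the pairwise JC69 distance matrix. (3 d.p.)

taxon1–taxon2: 12/23 sites differ → p ≈ 0.521739, d = −0.75 ln(1 − 0.695652) = 0.892188 ≈ 0.892.
taxon1–taxon3: 12/23 sites differ → p ≈ 0.521739, d = −0.75 ln(1 − 0.695652) = 0.892188 ≈ 0.892.
taxon2–taxon3: 12/23 sites differ → p ≈ 0.521739, d = −0.75 ln(1 − 0.695652) = 0.892188 ≈ 0.892.

d(taxon1,taxon2) = 0.892, d(taxon1,taxon3) = 0.892, d(taxon2,taxon3) = 0.892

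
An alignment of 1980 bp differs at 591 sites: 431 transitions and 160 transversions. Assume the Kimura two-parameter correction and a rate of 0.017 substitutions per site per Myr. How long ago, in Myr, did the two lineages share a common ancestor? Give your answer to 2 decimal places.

P = 431/1980 ≈ 0.217677 and Q = 160/1980 ≈ 0.080808.
Under the Kimura two-parameter model, d = −½ ln(1 − 2P − Q) − ¼ ln(1 − 2Q).
1 − 2P − Q = 0.483838, giving −½ ln(0.483838) = 0.363003.
1 − 2Q = 0.838384, giving −¼ ln(0.838384) = 0.044070.
d = 0.363003 + 0.044070 = 0.407073.
Under a molecular clock d = 2μt, so t = d/(2μ) = 0.407073 / (2 × 0.017) = 11.97 Myr.

11.97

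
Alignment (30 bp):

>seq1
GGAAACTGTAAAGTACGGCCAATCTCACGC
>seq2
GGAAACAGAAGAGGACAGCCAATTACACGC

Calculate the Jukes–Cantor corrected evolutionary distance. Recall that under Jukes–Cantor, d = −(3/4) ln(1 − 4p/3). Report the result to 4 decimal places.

0.2795

The sequences differ at 7 of 30 sites (7, 9, 11, 14, 17, 24, 25), so p = 7/30 ≈ 0.233333.
d = −(3/4) ln(1 − 4p/3) = −0.75 ln(1 − 0.311111) = −0.75 ln(0.688889)
  = −0.75 × (-0.372675) = 0.279506 substitutions/site.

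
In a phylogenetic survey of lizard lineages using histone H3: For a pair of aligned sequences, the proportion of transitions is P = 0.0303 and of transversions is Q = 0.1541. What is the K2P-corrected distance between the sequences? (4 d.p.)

0.2130

Under the Kimura two-parameter model, d = −½ ln(1 − 2P − Q) − ¼ ln(1 − 2Q).
1 − 2P − Q = 0.7853, giving −½ ln(0.7853) = 0.120845.
1 − 2Q = 0.6918, giving −¼ ln(0.6918) = 0.092115.
d = 0.120845 + 0.092115 = 0.212960.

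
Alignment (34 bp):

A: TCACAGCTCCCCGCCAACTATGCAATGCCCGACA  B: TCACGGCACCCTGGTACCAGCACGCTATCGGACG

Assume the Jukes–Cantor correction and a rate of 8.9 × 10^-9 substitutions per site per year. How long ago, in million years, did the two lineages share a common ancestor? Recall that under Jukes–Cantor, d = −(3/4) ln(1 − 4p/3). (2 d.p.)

41.60

The sequences differ at 16 of 34 sites, so p = 16/34 ≈ 0.470588.
d = −(3/4) ln(1 − 4p/3) = −0.75 ln(1 − 0.627451) = −0.75 ln(0.372549)
  = −0.75 × (-0.987387) = 0.740540 substitutions/site.
Under a molecular clock d = 2μt, so t = d/(2μ) = 0.740540 / (2 × 8.9 × 10^-9) = 41.60 million years.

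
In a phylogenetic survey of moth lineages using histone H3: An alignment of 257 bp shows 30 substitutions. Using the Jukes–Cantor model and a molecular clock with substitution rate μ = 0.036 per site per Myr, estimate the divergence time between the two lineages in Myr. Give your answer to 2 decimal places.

p = 30/257 ≈ 0.116732.
d = −(3/4) ln(1 − 4p/3) = −0.75 ln(1 − 0.155643) = −0.75 ln(0.844357)
  = −0.75 × (-0.169180) = 0.126885 substitutions/site.
Under a molecular clock d = 2μt, so t = d/(2μ) = 0.126885 / (2 × 0.036) = 1.76 Myr.

1.76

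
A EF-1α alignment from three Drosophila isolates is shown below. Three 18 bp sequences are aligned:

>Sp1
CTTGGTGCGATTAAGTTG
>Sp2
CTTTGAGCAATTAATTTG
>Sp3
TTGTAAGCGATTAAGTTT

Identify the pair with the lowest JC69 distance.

Sp1–Sp2: 4/18 differ, p = 0.222, d = 0.264.
Sp1–Sp3: 6/18 differ, p = 0.333, d = 0.441.
Sp2–Sp3: 6/18 differ, p = 0.333, d = 0.441.
The smallest distance is between Sp1 and Sp2.

Sp1 and Sp2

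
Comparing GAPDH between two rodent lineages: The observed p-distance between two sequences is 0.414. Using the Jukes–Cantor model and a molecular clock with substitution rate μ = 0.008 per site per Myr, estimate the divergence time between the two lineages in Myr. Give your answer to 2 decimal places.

d = −(3/4) ln(1 − 4p/3) = −0.75 ln(1 − 0.552) = −0.75 ln(0.448)
  = −0.75 × (-0.802962) = 0.602222 substitutions/site.
Under a molecular clock d = 2μt, so t = d/(2μ) = 0.602222 / (2 × 0.008) = 37.64 Myr.

37.64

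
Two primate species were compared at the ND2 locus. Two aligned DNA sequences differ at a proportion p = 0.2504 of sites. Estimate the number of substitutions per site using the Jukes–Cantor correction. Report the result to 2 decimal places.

d = −(3/4) ln(1 − 4p/3) = −0.75 ln(1 − 0.333867) = −0.75 ln(0.666133)
  = −0.75 × (-0.406266) = 0.304700 substitutions/site.

0.30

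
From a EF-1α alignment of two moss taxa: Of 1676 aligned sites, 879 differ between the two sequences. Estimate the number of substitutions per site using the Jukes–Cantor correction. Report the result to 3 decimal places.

p = 879/1676 ≈ 0.524463.
d = −(3/4) ln(1 − 4p/3) = −0.75 ln(1 − 0.699284) = −0.75 ln(0.300716)
  = −0.75 × (-1.201589) = 0.901192 substitutions/site.

0.901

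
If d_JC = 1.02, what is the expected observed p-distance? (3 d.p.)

p = (3/4)(1 − e^(−4d/3)) = 0.75 × (1 − e^(-1.36)) = 0.75 × (1 − 0.256661) = 0.557504.

0.558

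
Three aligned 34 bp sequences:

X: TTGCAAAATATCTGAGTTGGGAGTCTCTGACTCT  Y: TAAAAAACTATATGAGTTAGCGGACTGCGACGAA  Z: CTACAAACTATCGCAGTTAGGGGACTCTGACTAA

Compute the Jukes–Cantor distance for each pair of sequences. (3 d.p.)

X–Y: 14/34 sites differ → p ≈ 0.411765, d = −0.75 ln(1 − 0.54902) = 0.597249 ≈ 0.597.
X–Z: 10/34 sites differ → p ≈ 0.294118, d = −0.75 ln(1 − 0.392157) = 0.373379 ≈ 0.373.
Y–Z: 10/34 sites differ → p ≈ 0.294118, d = −0.75 ln(1 − 0.392157) = 0.373379 ≈ 0.373.

d(X,Y) = 0.597, d(X,Z) = 0.373, d(Y,Z) = 0.373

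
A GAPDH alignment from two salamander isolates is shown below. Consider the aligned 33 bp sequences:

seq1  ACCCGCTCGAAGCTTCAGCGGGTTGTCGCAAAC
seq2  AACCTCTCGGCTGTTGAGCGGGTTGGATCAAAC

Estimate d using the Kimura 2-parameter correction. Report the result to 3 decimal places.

Of 33 sites, 1 differences are transitions and 9 are transversions, so P = 1/33 ≈ 0.030303 and Q = 9/33 ≈ 0.272727.
Under the Kimura two-parameter model, d = −½ ln(1 − 2P − Q) − ¼ ln(1 − 2Q).
1 − 2P − Q = 0.666667, giving −½ ln(0.666667) = 0.202732.
1 − 2Q = 0.454546, giving −¼ ln(0.454546) = 0.197114.
d = 0.202732 + 0.197114 = 0.399846.

0.400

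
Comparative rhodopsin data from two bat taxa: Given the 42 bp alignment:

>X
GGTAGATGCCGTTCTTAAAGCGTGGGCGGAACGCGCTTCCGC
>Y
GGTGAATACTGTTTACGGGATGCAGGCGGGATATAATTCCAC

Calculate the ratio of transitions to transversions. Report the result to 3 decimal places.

9.500

Transitions are A↔G and C↔T; transversions are all other mismatches.
Transitions: 19. Transversions: 2.
R = 19/2 = 9.500.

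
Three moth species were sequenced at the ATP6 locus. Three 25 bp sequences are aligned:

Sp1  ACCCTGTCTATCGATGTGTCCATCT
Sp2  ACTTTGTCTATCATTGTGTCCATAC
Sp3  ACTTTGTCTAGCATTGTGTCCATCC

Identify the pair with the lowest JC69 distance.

Sp1–Sp2: 6/25 differ, p = 0.240, d = 0.289.
Sp1–Sp3: 6/25 differ, p = 0.240, d = 0.289.
Sp2–Sp3: 2/25 differ, p = 0.080, d = 0.085.
The smallest distance is between Sp2 and Sp3.

Sp2 and Sp3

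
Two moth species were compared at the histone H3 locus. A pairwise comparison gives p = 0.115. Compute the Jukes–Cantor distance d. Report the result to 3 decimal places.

d = −(3/4) ln(1 − 4p/3) = −0.75 ln(1 − 0.153333) = −0.75 ln(0.846667)
  = −0.75 × (-0.166448) = 0.124836 substitutions/site.

0.125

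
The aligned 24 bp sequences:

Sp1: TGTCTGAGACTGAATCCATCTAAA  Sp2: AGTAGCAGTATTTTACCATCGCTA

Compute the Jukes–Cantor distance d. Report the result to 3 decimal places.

0.961

The sequences differ at 13 of 24 sites, so p = 13/24 ≈ 0.541667.
d = −(3/4) ln(1 − 4p/3) = −0.75 ln(1 − 0.722223) = −0.75 ln(0.277777)
  = −0.75 × (-1.280937) = 0.960703 substitutions/site.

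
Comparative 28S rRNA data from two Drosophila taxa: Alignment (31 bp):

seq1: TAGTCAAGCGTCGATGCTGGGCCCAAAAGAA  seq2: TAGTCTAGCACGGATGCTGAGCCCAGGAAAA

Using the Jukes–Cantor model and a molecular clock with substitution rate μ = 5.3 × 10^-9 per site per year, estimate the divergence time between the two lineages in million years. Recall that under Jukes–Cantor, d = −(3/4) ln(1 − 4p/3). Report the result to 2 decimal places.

The sequences differ at 8 of 31 sites (6, 10, 11, 12, 20, 26, 27, 29), so p = 8/31 ≈ 0.258065.
d = −(3/4) ln(1 − 4p/3) = −0.75 ln(1 − 0.344087) = −0.75 ln(0.655913)
  = −0.75 × (-0.421727) = 0.316295 substitutions/site.
Under a molecular clock d = 2μt, so t = d/(2μ) = 0.316295 / (2 × 5.3 × 10^-9) = 29.84 million years.

29.84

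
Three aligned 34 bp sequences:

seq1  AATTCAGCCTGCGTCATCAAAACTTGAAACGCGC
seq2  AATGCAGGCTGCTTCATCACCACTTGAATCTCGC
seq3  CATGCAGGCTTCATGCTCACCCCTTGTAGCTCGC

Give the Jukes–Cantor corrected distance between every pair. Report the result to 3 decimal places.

d(seq1,seq2) = 0.241, d(seq1,seq3) = 0.535, d(seq2,seq3) = 0.282

seq1–seq2: 7/34 sites differ → p ≈ 0.205882, d = −0.75 ln(1 − 0.274509) = 0.240680 ≈ 0.241.
seq1–seq3: 13/34 sites differ → p ≈ 0.382353, d = −0.75 ln(1 − 0.509804) = 0.534712 ≈ 0.535.
seq2–seq3: 8/34 sites differ → p ≈ 0.235294, d = −0.75 ln(1 − 0.313725) = 0.282358 ≈ 0.282.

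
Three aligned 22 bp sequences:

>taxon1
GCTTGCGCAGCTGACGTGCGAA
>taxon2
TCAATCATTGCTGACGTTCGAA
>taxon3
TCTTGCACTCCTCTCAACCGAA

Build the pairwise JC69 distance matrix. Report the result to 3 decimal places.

taxon1–taxon2: 8/22 sites differ → p ≈ 0.363636, d = −0.75 ln(1 − 0.484848) = 0.497470 ≈ 0.497.
taxon1–taxon3: 9/22 sites differ → p ≈ 0.409091, d = −0.75 ln(1 − 0.545455) = 0.591344 ≈ 0.591.
taxon2–taxon3: 10/22 sites differ → p ≈ 0.454545, d = −0.75 ln(1 − 0.60606) = 0.698667 ≈ 0.699.

d(taxon1,taxon2) = 0.497, d(taxon1,taxon3) = 0.591, d(taxon2,taxon3) = 0.699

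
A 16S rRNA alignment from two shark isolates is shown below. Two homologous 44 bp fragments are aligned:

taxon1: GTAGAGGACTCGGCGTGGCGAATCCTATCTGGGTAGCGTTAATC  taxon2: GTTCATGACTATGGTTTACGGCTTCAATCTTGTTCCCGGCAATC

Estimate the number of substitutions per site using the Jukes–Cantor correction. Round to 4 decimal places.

The sequences differ at 19 of 44 sites, so p = 19/44 ≈ 0.431818.
d = −(3/4) ln(1 − 4p/3) = −0.75 ln(1 − 0.575757) = −0.75 ln(0.424243)
  = −0.75 × (-0.857449) = 0.643087 substitutions/site.

0.6431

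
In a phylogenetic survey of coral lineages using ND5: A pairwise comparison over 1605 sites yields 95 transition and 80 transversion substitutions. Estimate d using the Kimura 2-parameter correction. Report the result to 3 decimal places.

P = 95/1605 ≈ 0.05919 and Q = 80/1605 ≈ 0.049844.
Under the Kimura two-parameter model, d = −½ ln(1 − 2P − Q) − ¼ ln(1 − 2Q).
1 − 2P − Q = 0.831776, giving −½ ln(0.831776) = 0.092096.
1 − 2Q = 0.900312, giving −¼ ln(0.900312) = 0.026253.
d = 0.092096 + 0.026253 = 0.118349.

0.118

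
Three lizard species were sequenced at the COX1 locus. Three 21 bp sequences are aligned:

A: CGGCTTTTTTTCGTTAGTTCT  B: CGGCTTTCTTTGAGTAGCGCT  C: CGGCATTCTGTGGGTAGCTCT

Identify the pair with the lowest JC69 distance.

B and C

A–B: 6/21 differ, p = 0.286, d = 0.360.
A–C: 6/21 differ, p = 0.286, d = 0.360.
B–C: 4/21 differ, p = 0.190, d = 0.220.
The smallest distance is between B and C.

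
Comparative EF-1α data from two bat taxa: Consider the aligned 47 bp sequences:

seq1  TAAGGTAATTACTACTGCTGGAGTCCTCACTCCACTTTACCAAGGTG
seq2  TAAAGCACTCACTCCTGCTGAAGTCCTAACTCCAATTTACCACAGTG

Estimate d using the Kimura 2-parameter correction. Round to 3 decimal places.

Of 47 sites, 5 differences are transitions and 5 are transversions, so P = 5/47 ≈ 0.106383 and Q = 5/47 ≈ 0.106383.
Under the Kimura two-parameter model, d = −½ ln(1 − 2P − Q) − ¼ ln(1 − 2Q).
1 − 2P − Q = 0.680851, giving −½ ln(0.680851) = 0.192206.
1 − 2Q = 0.787234, giving −¼ ln(0.787234) = 0.059807.
d = 0.192206 + 0.059807 = 0.252013.

0.252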